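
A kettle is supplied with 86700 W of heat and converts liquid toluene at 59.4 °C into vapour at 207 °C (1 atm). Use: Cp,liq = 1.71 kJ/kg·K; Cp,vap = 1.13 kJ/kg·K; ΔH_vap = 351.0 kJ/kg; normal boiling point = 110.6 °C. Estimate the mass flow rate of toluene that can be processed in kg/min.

Δh = 1.71×(110.6−59.4) + 351.0 + 1.13×(207−110.6) = 547.48 kJ/kg
Q = 86700 W = 86.7 kJ/s = 5202 kJ/min
ṁ = Q/Δh = 5202 / 547.48 = 9.5016 kg/min

ṁ = 9.50 kg/min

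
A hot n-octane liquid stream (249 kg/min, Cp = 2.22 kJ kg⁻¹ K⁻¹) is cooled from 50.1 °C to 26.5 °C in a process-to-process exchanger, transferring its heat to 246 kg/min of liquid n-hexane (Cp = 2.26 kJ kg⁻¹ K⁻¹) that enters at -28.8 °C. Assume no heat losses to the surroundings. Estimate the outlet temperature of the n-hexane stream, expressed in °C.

Heat released by hot stream: Q = 249 × 2.22 × (50.1 − 26.5) = 13046 kJ/min
Energy balance on cold side (adiabatic exchanger): Q = ṁ_c·Cp_c·(T_c,out − T_c,in)
T_c,out = -28.8 + 13046/(246 × 2.26) = -5.335 °C

T_c,out = -5.33 °C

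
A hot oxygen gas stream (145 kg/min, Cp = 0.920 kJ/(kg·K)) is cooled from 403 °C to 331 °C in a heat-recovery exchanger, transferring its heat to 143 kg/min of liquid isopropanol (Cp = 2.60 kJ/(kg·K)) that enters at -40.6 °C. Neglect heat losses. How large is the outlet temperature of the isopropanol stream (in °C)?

T_c,out = -14.8 °C

Heat released by hot stream: Q = 145 × 0.920 × (403 − 331) = 9604.8 kJ/min
Energy balance on cold side (adiabatic exchanger): Q = ṁ_c·Cp_c·(T_c,out − T_c,in)
T_c,out = -40.6 + 9604.8/(143 × 2.60) = -14.767 °C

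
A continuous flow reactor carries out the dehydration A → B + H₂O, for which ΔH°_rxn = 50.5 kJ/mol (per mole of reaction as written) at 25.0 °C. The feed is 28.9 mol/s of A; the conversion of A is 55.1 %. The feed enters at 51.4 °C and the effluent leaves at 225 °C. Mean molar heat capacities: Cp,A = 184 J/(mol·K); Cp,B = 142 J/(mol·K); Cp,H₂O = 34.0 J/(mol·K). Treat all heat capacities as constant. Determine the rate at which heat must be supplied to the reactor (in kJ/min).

Q_in = 102000 kJ/min

Extent of reaction ξ = 0.551 × 28.9 = 15.924 mol/s
Reaction term: ξ·ΔH°_rxn = 15.924 × 50.5 = 804.16 kJ/s
Sensible, feed 51.4→25 °C: -140.38 kJ/s
Outlet flows (mol/s): A 12.976, B 15.924, H₂O 15.924
Sensible, products 25→225 °C: 1038 kJ/s
Q = ΔH = 1701.8 kJ/s = 1701.8 kW
Heat supplied = 102110 kJ/min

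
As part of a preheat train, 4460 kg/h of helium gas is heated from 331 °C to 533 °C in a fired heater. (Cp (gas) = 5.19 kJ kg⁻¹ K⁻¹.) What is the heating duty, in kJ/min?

Q = ṁ·Cp·ΔT = 4460 × 5.19 × (533 − 331) = 4.6758e+06 kJ/h
Converting: 4.6758e+06 / 3600 s = 1298.8 kW
Heating duty = 77930 kJ/min

Q = 77900 kJ/min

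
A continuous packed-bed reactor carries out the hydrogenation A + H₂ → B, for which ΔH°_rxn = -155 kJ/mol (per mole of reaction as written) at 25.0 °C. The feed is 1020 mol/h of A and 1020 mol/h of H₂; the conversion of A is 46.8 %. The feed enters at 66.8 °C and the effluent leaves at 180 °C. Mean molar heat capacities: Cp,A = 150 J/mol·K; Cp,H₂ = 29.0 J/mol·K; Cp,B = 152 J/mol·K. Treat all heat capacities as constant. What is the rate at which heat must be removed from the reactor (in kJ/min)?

Extent of reaction ξ = 0.468 × 1020 = 477.36 mol/h
Reaction term: ξ·ΔH°_rxn = 477.36 × -155 = -73991 kJ/h
Sensible, feed 66.8→25 °C: -7631.8 kJ/h
Outlet flows (mol/h): A 542.64, H₂ 542.64, B 477.36
Sensible, products 25→180 °C: 26302 kJ/h
Q = ΔH = -55320 kJ/h = -15.367 kW
Heat removed = 922.01 kJ/min

Q_out = 922 kJ/min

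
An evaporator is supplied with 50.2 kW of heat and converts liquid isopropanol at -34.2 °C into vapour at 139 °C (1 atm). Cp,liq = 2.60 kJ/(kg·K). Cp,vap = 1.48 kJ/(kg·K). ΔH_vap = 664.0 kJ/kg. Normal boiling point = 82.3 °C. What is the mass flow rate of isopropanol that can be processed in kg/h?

Δh = 2.60×(82.3−-34.2) + 664.0 + 1.48×(139−82.3) = 1050.8 kJ/kg
Q = 50.2 kW = 50.2 kJ/s = 180720 kJ/h
ṁ = Q/Δh = 180720 / 1050.8 = 171.98 kg/h

ṁ = 172 kg/h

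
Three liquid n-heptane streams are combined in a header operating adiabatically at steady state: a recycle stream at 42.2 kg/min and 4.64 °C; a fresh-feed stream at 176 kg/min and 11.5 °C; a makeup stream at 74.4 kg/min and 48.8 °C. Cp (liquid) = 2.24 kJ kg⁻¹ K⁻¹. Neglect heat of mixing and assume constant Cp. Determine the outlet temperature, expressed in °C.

No heat crosses the boundary, so H_out = H_in.
T_out = Σ ṁᵢCp,ᵢTᵢ / Σ ṁᵢCp,ᵢ
      = 13105 / 655.42 = 19.995 °C

T_out = 20.0 °C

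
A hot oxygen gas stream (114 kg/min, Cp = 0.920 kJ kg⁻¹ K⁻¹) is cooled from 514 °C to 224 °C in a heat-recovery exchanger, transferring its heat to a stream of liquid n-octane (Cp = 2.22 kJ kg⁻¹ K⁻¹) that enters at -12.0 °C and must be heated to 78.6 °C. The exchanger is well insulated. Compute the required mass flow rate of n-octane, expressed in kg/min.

ṁ_c = 151 kg/min

Heat released by hot stream: Q = 114 × 0.920 × (514 − 224) = 30415 kJ/min
Energy balance on cold side (adiabatic exchanger): Q = ṁ_c·Cp_c·(T_c,out − T_c,in)
ṁ_c = 30415 / [2.22 × (78.6 − -12.0)] = 151.22 kg/min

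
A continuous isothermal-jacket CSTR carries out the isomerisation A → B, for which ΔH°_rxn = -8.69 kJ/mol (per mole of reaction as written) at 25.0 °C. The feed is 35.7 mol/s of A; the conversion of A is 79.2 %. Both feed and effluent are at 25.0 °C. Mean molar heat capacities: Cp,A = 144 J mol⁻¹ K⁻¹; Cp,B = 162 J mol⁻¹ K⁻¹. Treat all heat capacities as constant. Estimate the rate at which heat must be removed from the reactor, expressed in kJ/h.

Extent of reaction ξ = 0.792 × 35.7 = 28.274 mol/s
Reaction term: ξ·ΔH°_rxn = 28.274 × -8.69 = -245.7 kJ/s
Q = ΔH = -245.7 kJ/s = -245.7 kW
Heat removed = 884540 kJ/h

Q_out = 885000 kJ/h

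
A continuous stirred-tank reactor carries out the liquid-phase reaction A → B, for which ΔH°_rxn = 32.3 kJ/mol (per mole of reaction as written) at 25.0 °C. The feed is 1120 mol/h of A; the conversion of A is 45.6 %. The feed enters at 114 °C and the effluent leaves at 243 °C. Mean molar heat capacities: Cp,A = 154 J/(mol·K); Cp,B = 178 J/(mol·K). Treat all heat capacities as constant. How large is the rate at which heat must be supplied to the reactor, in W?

Extent of reaction ξ = 0.456 × 1120 = 510.72 mol/h
Reaction term: ξ·ΔH°_rxn = 510.72 × 32.3 = 16496 kJ/h
Sensible, feed 114→25 °C: -15351 kJ/h
Outlet flows (mol/h): A 609.28, B 510.72
Sensible, products 25→243 °C: 40273 kJ/h
Q = ΔH = 41418 kJ/h = 11.505 kW
Heat supplied = 11505 W

Q_in = 11500 W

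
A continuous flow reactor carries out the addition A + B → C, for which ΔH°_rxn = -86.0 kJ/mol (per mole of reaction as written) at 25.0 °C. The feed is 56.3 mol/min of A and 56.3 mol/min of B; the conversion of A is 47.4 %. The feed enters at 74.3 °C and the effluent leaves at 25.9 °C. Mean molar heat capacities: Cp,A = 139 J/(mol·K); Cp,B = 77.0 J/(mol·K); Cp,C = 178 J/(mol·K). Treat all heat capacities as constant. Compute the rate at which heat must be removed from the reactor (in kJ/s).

Q_out = 48.1 kJ/s

Extent of reaction ξ = 0.474 × 56.3 = 26.686 mol/min
Reaction term: ξ·ΔH°_rxn = 26.686 × -86.0 = -2295 kJ/min
Sensible, feed 74.3→25 °C: -599.53 kJ/min
Outlet flows (mol/min): A 29.614, B 29.614, C 26.686
Sensible, products 25→25.9 °C: 10.032 kJ/min
Q = ΔH = -2884.5 kJ/min = -48.075 kW
Heat removed = 48.075 kJ/s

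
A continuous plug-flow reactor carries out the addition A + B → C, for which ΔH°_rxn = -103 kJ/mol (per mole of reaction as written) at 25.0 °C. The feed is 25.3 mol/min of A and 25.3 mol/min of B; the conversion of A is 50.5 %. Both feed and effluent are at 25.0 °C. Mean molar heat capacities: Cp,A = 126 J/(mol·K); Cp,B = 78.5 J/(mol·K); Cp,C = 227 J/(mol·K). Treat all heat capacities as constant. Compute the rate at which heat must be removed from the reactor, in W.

Q_out = 21900 W

Extent of reaction ξ = 0.505 × 25.3 = 12.777 mol/min
Reaction term: ξ·ΔH°_rxn = 12.777 × -103 = -1316 kJ/min
Q = ΔH = -1316 kJ/min = -21.933 kW
Heat removed = 21933 W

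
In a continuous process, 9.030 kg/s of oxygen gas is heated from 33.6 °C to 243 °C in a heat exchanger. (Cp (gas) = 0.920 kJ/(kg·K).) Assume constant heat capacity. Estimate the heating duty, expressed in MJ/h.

Q = ṁ·Cp·ΔT = 9.030 × 0.920 × (243 − 33.6) = 1739.6 kJ/s
Heating duty = 6262.6 MJ/h

Q = 6260 MJ/h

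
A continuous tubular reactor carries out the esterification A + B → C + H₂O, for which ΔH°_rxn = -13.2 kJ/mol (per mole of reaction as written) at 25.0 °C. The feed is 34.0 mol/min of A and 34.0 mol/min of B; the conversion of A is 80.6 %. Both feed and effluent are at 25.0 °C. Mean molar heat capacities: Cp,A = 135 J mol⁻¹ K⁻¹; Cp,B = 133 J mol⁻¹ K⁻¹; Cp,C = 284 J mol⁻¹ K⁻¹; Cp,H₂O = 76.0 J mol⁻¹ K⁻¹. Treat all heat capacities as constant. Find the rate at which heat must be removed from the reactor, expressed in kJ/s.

Extent of reaction ξ = 0.806 × 34.0 = 27.404 mol/min
Reaction term: ξ·ΔH°_rxn = 27.404 × -13.2 = -361.73 kJ/min
Q = ΔH = -361.73 kJ/min = -6.0289 kW
Heat removed = 6.0289 kJ/s

Q_out = 6.03 kJ/s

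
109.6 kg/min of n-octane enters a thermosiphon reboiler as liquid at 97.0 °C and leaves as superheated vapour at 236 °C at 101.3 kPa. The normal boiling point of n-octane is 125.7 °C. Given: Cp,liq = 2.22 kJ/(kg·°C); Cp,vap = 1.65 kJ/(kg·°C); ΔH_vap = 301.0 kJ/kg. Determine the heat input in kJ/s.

liquid 97.0→125.7 °C: 63.714 kJ/kg
vaporisation at 125.7 °C: 301 kJ/kg
vapour 125.7→236 °C: 181.99 kJ/kg
Δh = 63.714 + 301 + 181.99 = 546.71 kJ/kg
Q = ṁ·Δh = 109.6 kg/min × 546.71 kJ/kg = 59919 kJ/min
|Q| = 998.66 kW

Q = 999 kJ/s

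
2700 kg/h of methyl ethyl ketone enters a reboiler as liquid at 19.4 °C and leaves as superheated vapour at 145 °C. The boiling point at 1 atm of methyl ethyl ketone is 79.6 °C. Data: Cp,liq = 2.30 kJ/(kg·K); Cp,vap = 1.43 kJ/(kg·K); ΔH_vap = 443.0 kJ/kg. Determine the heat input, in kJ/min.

liquid 19.4→79.6 °C: 138.46 kJ/kg
vaporisation at 79.6 °C: 443 kJ/kg
vapour 79.6→145 °C: 93.522 kJ/kg
Δh = 138.46 + 443 + 93.522 = 674.98 kJ/kg
Q = ṁ·Δh = 2700 kg/h × 674.98 kJ/kg = 1.8225e+06 kJ/h
|Q| = 506.24 kW = 30374 kJ/min

Q = 30400 kJ/min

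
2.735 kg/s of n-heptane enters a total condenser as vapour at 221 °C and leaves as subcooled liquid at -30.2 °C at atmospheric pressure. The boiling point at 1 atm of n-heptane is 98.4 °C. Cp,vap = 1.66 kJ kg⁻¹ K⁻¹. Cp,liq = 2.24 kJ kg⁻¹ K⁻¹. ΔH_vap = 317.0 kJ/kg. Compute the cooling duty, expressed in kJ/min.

vapour 221→98.4 °C: -203.52 kJ/kg
condensation at 98.4 °C: -317 kJ/kg
liquid 98.4→-30.2 °C: -288.06 kJ/kg
Δh = -203.52 + -317 + -288.06 = -808.58 kJ/kg
Q = ṁ·Δh = 2.735 kg/s × -808.58 kJ/kg = -2211.5 kJ/s
|Q| = 2211.5 kW = 132690 kJ/min

Q_c = 133000 kJ/min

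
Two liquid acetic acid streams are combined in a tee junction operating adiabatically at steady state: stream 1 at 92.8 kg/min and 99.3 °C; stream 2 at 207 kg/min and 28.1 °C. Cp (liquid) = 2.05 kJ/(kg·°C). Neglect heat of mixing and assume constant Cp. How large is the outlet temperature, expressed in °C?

T_out = 50.1 °C

Energy balance with Q = 0: Σ ṁᵢCp,ᵢ(T_out − Tᵢ) = 0
T_out = Σ ṁᵢCp,ᵢTᵢ / Σ ṁᵢCp,ᵢ
      = 30815 / 614.59 = 50.139 °C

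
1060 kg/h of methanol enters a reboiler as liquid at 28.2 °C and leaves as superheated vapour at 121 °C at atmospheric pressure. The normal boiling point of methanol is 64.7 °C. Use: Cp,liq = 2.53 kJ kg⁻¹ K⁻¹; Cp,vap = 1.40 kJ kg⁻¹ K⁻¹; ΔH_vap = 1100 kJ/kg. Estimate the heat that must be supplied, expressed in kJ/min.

liquid 28.2→64.7 °C: 92.345 kJ/kg
vaporisation at 64.7 °C: 1100 kJ/kg
vapour 64.7→121 °C: 78.82 kJ/kg
Δh = 92.345 + 1100 + 78.82 = 1271.2 kJ/kg
Q = ṁ·Δh = 1060 kg/h × 1271.2 kJ/kg = 1.3474e+06 kJ/h
|Q| = 374.29 kW = 22457 kJ/min

Q = 22500 kJ/min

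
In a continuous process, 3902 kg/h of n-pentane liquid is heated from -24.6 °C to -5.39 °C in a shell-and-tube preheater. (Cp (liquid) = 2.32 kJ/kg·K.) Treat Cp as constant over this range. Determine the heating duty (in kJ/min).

Q = ṁ·Cp·ΔT = 3902 × 2.32 × (-5.39 − -24.6) = 173900 kJ/h
Converting: 173900 / 3600 s = 48.306 kW
Heating duty = 2898.4 kJ/min

Q = 2900 kJ/min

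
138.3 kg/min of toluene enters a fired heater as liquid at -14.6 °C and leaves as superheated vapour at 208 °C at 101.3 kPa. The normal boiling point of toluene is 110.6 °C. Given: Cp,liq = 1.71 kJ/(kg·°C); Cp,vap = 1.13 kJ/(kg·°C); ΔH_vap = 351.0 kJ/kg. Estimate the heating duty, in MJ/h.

Q = 5600 MJ/h

liquid -14.6→110.6 °C: 214.09 kJ/kg
vaporisation at 110.6 °C: 351 kJ/kg
vapour 110.6→208 °C: 110.06 kJ/kg
Δh = 214.09 + 351 + 110.06 = 675.15 kJ/kg
Q = ṁ·Δh = 138.3 kg/min × 675.15 kJ/kg = 93374 kJ/min
|Q| = 1556.2 kW = 5602.4 MJ/h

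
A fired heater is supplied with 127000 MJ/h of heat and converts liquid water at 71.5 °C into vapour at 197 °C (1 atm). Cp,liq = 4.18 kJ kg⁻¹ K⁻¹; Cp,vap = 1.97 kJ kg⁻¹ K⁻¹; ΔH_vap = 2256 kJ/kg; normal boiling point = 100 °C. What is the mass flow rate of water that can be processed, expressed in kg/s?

Δh = 4.18×(100−71.5) + 2256 + 1.97×(197−100) = 2566.2 kJ/kg
Q = 127000 MJ/h = 35278 kJ/s = 35278 kJ/s
ṁ = Q/Δh = 35278 / 2566.2 = 13.747 kg/s

ṁ = 13.7 kg/s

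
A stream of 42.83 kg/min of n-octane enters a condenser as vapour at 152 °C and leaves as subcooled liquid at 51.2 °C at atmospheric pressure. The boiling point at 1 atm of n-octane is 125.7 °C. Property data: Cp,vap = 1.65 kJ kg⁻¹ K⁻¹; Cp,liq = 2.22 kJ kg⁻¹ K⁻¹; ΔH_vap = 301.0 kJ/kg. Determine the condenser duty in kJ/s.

vapour 152→125.7 °C: -43.395 kJ/kg
condensation at 125.7 °C: -301 kJ/kg
liquid 125.7→51.2 °C: -165.39 kJ/kg
Δh = -43.395 + -301 + -165.39 = -509.79 kJ/kg
Q = ṁ·Δh = 42.83 kg/min × -509.79 kJ/kg = -21834 kJ/min
|Q| = 363.9 kW

Q_c = 364 kJ/s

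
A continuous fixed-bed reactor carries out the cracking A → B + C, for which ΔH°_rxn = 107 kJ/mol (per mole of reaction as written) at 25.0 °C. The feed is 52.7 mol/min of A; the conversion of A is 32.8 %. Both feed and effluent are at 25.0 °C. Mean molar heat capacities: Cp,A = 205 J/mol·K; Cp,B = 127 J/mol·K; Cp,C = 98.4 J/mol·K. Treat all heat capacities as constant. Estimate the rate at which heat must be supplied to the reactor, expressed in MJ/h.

Q_in = 111 MJ/h

Extent of reaction ξ = 0.328 × 52.7 = 17.286 mol/min
Reaction term: ξ·ΔH°_rxn = 17.286 × 107 = 1849.6 kJ/min
Q = ΔH = 1849.6 kJ/min = 30.826 kW
Heat supplied = 110.97 MJ/h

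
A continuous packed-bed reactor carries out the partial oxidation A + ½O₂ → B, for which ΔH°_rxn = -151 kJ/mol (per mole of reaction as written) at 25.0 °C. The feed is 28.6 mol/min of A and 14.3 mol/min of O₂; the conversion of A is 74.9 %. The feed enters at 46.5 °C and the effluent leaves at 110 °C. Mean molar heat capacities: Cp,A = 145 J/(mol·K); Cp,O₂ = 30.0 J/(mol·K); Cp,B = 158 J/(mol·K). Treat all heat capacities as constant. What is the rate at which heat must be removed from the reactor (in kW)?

Q_out = 49.1 kW

Extent of reaction ξ = 0.749 × 28.6 = 21.421 mol/min
Reaction term: ξ·ΔH°_rxn = 21.421 × -151 = -3234.6 kJ/min
Sensible, feed 46.5→25 °C: -98.384 kJ/min
Outlet flows (mol/min): A 7.1786, O₂ 3.5893, B 21.421
Sensible, products 25→110 °C: 385.32 kJ/min
Q = ΔH = -2947.7 kJ/min = -49.128 kW
Heat removed = 49.128 kW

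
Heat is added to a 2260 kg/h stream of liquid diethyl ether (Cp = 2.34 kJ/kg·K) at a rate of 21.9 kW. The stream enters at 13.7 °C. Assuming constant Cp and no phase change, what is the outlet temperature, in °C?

Q = 21.9 kW = 78840 kJ/h
ΔT = Q/(ṁ·Cp) = 78840/(2260×2.34) = 14.908 K
T_out = 13.7 + 14.908 = 28.608 °C

T_out = 28.6 °C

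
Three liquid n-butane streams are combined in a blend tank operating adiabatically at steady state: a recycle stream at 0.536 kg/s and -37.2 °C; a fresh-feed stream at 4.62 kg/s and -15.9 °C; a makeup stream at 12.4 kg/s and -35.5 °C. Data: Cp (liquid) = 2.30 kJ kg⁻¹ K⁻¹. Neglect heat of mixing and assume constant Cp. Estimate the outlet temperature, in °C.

No heat crosses the boundary, so H_out = H_in.
T_out = Σ ṁᵢCp,ᵢTᵢ / Σ ṁᵢCp,ᵢ
      = -1227.3 / 40.379 = -30.394 °C

T_out = -30.4 °C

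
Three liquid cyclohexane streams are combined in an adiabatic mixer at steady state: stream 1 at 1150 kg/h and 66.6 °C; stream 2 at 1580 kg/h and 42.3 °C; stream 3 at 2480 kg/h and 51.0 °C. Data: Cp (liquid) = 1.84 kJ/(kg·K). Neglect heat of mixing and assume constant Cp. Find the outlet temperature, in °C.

T_out = 51.8 °C

Energy balance with Q = 0: Σ ṁᵢCp,ᵢ(T_out − Tᵢ) = 0
T_out = Σ ṁᵢCp,ᵢTᵢ / Σ ṁᵢCp,ᵢ
      = 496620 / 9586.4 = 51.805 °C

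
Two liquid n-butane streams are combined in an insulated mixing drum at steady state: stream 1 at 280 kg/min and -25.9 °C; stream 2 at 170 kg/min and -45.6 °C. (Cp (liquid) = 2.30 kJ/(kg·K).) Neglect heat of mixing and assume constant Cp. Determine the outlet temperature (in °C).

Energy balance with Q = 0: Σ ṁᵢCp,ᵢ(T_out − Tᵢ) = 0
T_out = Σ ṁᵢCp,ᵢTᵢ / Σ ṁᵢCp,ᵢ
      = -34509 / 1035 = -33.342 °C

T_out = -33.3 °C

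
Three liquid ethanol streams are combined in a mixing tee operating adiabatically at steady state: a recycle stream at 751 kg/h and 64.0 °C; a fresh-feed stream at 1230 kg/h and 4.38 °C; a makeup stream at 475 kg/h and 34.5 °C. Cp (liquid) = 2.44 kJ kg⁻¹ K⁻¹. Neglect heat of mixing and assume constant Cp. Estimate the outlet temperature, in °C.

Adiabatic, steady state ⇒ Σ ṁᵢCp,ᵢ(T_out − Tᵢ) = 0
T_out = Σ ṁᵢCp,ᵢTᵢ / Σ ṁᵢCp,ᵢ
      = 170410 / 5992.6 = 28.436 °C

T_out = 28.4 °C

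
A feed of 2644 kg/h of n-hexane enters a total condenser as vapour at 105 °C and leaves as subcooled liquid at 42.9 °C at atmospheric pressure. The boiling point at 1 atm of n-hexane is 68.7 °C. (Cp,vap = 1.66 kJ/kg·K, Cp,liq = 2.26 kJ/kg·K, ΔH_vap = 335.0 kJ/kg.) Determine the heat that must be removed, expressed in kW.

Q_c = 333 kW

vapour 105→68.7 °C: -60.258 kJ/kg
condensation at 68.7 °C: -335 kJ/kg
liquid 68.7→42.9 °C: -58.308 kJ/kg
Δh = -60.258 + -335 + -58.308 = -453.57 kJ/kg
Q = ṁ·Δh = 2644 kg/h × -453.57 kJ/kg = -1.1992e+06 kJ/h
|Q| = 333.12 kW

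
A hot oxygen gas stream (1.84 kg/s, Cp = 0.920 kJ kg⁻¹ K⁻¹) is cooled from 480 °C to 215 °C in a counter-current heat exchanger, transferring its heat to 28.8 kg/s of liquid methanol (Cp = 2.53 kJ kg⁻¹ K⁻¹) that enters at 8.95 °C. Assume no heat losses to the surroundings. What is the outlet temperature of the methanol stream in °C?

T_c,out = 15.1 °C

Heat released by hot stream: Q = 1.84 × 0.920 × (480 − 215) = 448.59 kJ/s
Energy balance on cold side (adiabatic exchanger): Q = ṁ_c·Cp_c·(T_c,out − T_c,in)
T_c,out = 8.95 + 448.59/(28.8 × 2.53) = 15.107 °C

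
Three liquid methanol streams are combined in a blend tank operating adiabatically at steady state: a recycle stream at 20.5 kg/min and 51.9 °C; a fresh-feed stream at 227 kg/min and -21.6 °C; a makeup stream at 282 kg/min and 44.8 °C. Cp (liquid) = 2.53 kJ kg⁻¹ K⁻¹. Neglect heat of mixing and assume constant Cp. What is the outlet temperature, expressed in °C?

No heat crosses the boundary, so H_out = H_in.
T_out = Σ ṁᵢCp,ᵢTᵢ / Σ ṁᵢCp,ᵢ
      = 22250 / 1339.6 = 16.609 °C

T_out = 16.6 °C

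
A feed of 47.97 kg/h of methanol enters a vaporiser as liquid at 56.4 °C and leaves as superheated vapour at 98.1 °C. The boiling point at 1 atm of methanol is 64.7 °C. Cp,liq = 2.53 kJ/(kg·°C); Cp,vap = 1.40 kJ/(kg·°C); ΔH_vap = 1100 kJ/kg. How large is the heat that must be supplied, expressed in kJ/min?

Q = 934 kJ/min

liquid 56.4→64.7 °C: 20.999 kJ/kg
vaporisation at 64.7 °C: 1100 kJ/kg
vapour 64.7→98.1 °C: 46.76 kJ/kg
Δh = 20.999 + 1100 + 46.76 = 1167.8 kJ/kg
Q = ṁ·Δh = 47.97 kg/h × 1167.8 kJ/kg = 56017 kJ/h
|Q| = 15.56 kW = 933.62 kJ/min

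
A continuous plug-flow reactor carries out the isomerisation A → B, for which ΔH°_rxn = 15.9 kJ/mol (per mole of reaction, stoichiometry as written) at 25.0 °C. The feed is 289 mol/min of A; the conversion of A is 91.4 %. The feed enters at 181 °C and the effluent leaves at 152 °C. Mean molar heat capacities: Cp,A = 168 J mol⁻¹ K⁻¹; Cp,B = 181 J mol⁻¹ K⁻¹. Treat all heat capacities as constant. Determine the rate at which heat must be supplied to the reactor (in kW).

Q_in = 53.8 kW

Extent of reaction ξ = 0.914 × 289 = 264.15 mol/min
Reaction term: ξ·ΔH°_rxn = 264.15 × 15.9 = 4199.9 kJ/min
Sensible, feed 181→25 °C: -7574.1 kJ/min
Outlet flows (mol/min): A 24.854, B 264.15
Sensible, products 25→152 °C: 6602.2 kJ/min
Q = ΔH = 3228 kJ/min = 53.8 kW
Heat supplied = 53.8 kW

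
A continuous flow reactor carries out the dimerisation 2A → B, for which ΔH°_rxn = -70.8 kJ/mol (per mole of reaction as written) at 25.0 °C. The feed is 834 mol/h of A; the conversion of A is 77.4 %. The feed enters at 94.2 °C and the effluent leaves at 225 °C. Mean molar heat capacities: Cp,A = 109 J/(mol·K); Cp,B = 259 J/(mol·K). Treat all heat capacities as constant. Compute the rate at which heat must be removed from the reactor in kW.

Q_out = 2.31 kW

Extent of reaction ξ = 0.774 × 834 / 2 = 322.76 mol/h
Reaction term: ξ·ΔH°_rxn = 322.76 × -70.8 = -22851 kJ/h
Sensible, feed 94.2→25 °C: -6290.7 kJ/h
Outlet flows (mol/h): A 188.48, B 322.76
Sensible, products 25→225 °C: 20828 kJ/h
Q = ΔH = -8314.1 kJ/h = -2.3095 kW
Heat removed = 2.3095 kW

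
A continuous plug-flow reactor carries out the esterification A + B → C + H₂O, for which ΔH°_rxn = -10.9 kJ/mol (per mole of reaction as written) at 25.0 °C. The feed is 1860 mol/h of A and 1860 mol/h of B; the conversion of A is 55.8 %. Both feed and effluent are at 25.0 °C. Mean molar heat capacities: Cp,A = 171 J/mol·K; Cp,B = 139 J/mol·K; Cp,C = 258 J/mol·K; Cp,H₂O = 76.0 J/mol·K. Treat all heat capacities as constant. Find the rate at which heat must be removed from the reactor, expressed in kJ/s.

Q_out = 3.14 kJ/s

Extent of reaction ξ = 0.558 × 1860 = 1037.9 mol/h
Reaction term: ξ·ΔH°_rxn = 1037.9 × -10.9 = -11313 kJ/h
Q = ΔH = -11313 kJ/h = -3.1425 kW
Heat removed = 3.1425 kJ/s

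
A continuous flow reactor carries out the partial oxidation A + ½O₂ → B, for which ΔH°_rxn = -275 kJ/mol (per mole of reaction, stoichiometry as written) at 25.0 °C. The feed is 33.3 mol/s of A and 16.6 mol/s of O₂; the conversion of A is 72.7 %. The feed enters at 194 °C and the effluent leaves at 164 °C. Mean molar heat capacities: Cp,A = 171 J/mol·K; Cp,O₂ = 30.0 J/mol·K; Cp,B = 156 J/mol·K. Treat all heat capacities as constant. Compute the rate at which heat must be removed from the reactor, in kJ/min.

Extent of reaction ξ = 0.727 × 33.3 = 24.209 mol/s
Reaction term: ξ·ΔH°_rxn = 24.209 × -275 = -6657.5 kJ/s
Sensible, feed 194→25 °C: -1046.5 kJ/s
Outlet flows (mol/s): A 9.0909, O₂ 4.4955, B 24.209
Sensible, products 25→164 °C: 759.78 kJ/s
Q = ΔH = -6944.2 kJ/s = -6944.2 kW
Heat removed = 416650 kJ/min

Q_out = 417000 kJ/min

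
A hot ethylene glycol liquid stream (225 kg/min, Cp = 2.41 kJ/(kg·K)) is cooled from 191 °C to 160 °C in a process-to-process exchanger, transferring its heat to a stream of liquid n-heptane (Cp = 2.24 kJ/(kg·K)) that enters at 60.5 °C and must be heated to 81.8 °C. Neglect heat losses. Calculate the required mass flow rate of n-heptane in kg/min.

ṁ_c = 352 kg/min

Heat released by hot stream: Q = 225 × 2.41 × (191 − 160) = 16810 kJ/min
Energy balance on cold side (adiabatic exchanger): Q = ṁ_c·Cp_c·(T_c,out − T_c,in)
ṁ_c = 16810 / [2.24 × (81.8 − 60.5)] = 352.32 kg/min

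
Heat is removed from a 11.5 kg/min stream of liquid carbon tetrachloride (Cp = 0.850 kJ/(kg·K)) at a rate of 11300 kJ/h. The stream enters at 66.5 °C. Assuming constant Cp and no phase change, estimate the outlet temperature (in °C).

Q = 11300 kJ/h = 188.33 kJ/min
ΔT = Q/(ṁ·Cp) = 188.33/(11.5×0.850) = 19.267 K
T_out = 66.5 − 19.267 = 47.233 °C

T_out = 47.2 °C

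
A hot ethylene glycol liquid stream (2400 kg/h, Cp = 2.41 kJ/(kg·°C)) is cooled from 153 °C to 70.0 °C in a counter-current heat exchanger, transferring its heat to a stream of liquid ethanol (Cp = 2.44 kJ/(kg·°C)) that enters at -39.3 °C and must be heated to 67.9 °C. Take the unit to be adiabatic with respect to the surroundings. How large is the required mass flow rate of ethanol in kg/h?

Heat released by hot stream: Q = 2400 × 2.41 × (153 − 70.0) = 480070 kJ/h
Energy balance on cold side (adiabatic exchanger): Q = ṁ_c·Cp_c·(T_c,out − T_c,in)
ṁ_c = 480070 / [2.44 × (67.9 − -39.3)] = 1835.4 kg/h

ṁ_c = 1840 kg/h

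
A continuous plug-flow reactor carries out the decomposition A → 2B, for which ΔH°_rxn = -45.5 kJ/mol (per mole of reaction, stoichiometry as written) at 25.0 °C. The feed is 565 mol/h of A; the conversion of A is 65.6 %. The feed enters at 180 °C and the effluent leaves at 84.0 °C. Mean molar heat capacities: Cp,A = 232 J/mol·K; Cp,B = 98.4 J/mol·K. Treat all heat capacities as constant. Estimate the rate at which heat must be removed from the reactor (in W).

Q_out = 8390 W

Extent of reaction ξ = 0.656 × 565 = 370.64 mol/h
Reaction term: ξ·ΔH°_rxn = 370.64 × -45.5 = -16864 kJ/h
Sensible, feed 180→25 °C: -20317 kJ/h
Outlet flows (mol/h): A 194.36, B 741.28
Sensible, products 25→84.0 °C: 6964 kJ/h
Q = ΔH = -30218 kJ/h = -8.3938 kW
Heat removed = 8393.8 W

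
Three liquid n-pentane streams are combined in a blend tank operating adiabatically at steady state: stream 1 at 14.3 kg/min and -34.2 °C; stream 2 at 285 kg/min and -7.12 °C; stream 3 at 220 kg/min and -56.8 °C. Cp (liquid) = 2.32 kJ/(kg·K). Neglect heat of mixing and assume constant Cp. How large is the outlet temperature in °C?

T_out = -28.9 °C

Adiabatic, steady state ⇒ Σ ṁᵢCp,ᵢ(T_out − Tᵢ) = 0
T_out = Σ ṁᵢCp,ᵢTᵢ / Σ ṁᵢCp,ᵢ
      = -34833 / 1204.8 = -28.912 °C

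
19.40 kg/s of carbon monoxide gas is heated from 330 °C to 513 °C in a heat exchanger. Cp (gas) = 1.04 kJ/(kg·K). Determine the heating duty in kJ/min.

Q = 222000 kJ/min

Q = ṁ·Cp·ΔT = 19.40 × 1.04 × (513 − 330) = 3692.2 kJ/s
Heating duty = 221530 kJ/min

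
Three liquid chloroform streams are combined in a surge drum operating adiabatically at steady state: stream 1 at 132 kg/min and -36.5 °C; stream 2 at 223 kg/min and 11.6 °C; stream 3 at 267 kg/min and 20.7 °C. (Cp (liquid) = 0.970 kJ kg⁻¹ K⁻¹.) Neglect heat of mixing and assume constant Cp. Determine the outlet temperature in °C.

Adiabatic, steady state ⇒ Σ ṁᵢCp,ᵢ(T_out − Tᵢ) = 0
Σ ṁᵢCp,ᵢTᵢ = 132×0.970×-36.5 + 223×0.970×11.6 + 267×0.970×20.7 = 3196.8
Σ ṁᵢCp,ᵢ = 132×0.970 + 223×0.970 + 267×0.970 = 603.34
T_out = 3196.8 / 603.34 = 5.2986 °C

T_out = 5.30 °C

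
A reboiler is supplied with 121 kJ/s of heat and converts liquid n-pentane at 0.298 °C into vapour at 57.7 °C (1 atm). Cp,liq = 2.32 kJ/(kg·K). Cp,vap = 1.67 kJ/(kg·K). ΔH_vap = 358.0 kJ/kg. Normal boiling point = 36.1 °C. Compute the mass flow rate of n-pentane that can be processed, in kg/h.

ṁ = 913 kg/h

Δh = 2.32×(36.1−0.298) + 358.0 + 1.67×(57.7−36.1) = 477.13 kJ/kg
Q = 121 kJ/s = 121 kJ/s = 435600 kJ/h
ṁ = Q/Δh = 435600 / 477.13 = 912.95 kg/h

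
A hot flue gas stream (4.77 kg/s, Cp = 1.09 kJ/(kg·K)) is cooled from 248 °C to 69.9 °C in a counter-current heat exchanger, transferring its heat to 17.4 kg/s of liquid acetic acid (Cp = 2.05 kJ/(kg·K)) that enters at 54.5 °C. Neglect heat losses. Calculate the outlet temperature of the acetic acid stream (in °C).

Heat released by hot stream: Q = 4.77 × 1.09 × (248 − 69.9) = 926 kJ/s
Energy balance on cold side (adiabatic exchanger): Q = ṁ_c·Cp_c·(T_c,out − T_c,in)
T_c,out = 54.5 + 926/(17.4 × 2.05) = 80.46 °C

T_c,out = 80.5 °C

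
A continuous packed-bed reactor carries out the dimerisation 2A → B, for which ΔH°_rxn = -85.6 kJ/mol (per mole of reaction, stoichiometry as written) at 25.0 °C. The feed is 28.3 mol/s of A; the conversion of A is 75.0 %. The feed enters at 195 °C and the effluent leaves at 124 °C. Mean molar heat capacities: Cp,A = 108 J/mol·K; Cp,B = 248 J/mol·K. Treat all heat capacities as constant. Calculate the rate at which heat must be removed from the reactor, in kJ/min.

Extent of reaction ξ = 0.750 × 28.3 / 2 = 10.613 mol/s
Reaction term: ξ·ΔH°_rxn = 10.613 × -85.6 = -908.43 kJ/s
Sensible, feed 195→25 °C: -519.59 kJ/s
Outlet flows (mol/s): A 7.075, B 10.613
Sensible, products 25→124 °C: 336.2 kJ/s
Q = ΔH = -1091.8 kJ/s = -1091.8 kW
Heat removed = 65509 kJ/min

Q_out = 65500 kJ/min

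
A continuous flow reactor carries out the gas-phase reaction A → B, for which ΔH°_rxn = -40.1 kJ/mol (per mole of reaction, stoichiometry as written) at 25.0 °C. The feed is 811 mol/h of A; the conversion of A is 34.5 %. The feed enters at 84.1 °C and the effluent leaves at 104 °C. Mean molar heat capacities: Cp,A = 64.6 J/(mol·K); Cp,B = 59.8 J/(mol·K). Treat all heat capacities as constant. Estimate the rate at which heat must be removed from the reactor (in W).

Q_out = 2860 W

Extent of reaction ξ = 0.345 × 811 = 279.79 mol/h
Reaction term: ξ·ΔH°_rxn = 279.79 × -40.1 = -11220 kJ/h
Sensible, feed 84.1→25 °C: -3096.3 kJ/h
Outlet flows (mol/h): A 531.21, B 279.79
Sensible, products 25→104 °C: 4032.8 kJ/h
Q = ΔH = -10283 kJ/h = -2.8565 kW
Heat removed = 2856.5 W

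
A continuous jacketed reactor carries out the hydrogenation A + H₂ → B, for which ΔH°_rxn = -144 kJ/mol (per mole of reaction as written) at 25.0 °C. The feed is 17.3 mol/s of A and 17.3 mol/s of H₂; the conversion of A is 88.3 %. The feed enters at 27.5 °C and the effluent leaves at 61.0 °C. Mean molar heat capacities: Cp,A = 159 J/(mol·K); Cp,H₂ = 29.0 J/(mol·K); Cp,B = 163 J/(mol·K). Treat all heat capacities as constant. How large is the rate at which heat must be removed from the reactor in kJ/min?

Extent of reaction ξ = 0.883 × 17.3 = 15.276 mol/s
Reaction term: ξ·ΔH°_rxn = 15.276 × -144 = -2199.7 kJ/s
Sensible, feed 27.5→25 °C: -8.131 kJ/s
Outlet flows (mol/s): A 2.0241, H₂ 2.0241, B 15.276
Sensible, products 25→61.0 °C: 103.34 kJ/s
Q = ΔH = -2104.5 kJ/s = -2104.5 kW
Heat removed = 126270 kJ/min

Q_out = 126000 kJ/min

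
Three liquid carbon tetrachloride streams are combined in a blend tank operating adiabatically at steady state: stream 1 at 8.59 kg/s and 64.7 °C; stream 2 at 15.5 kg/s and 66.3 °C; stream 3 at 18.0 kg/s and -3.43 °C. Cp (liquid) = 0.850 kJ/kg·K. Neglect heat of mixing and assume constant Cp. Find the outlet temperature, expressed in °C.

T_out = 36.2 °C

Adiabatic, steady state ⇒ Σ ṁᵢCp,ᵢ(T_out − Tᵢ) = 0
T_out = Σ ṁᵢCp,ᵢTᵢ / Σ ṁᵢCp,ᵢ
      = 1293.4 / 35.776 = 36.153 °C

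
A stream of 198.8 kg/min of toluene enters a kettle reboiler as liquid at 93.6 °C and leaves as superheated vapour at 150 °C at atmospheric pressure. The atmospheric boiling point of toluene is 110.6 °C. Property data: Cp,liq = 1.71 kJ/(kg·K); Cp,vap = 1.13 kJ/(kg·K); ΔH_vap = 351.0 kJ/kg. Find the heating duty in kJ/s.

liquid 93.6→110.6 °C: 29.07 kJ/kg
vaporisation at 110.6 °C: 351 kJ/kg
vapour 110.6→150 °C: 44.522 kJ/kg
Δh = 29.07 + 351 + 44.522 = 424.59 kJ/kg
Q = ṁ·Δh = 198.8 kg/min × 424.59 kJ/kg = 84409 kJ/min
|Q| = 1406.8 kW

Q = 1410 kJ/s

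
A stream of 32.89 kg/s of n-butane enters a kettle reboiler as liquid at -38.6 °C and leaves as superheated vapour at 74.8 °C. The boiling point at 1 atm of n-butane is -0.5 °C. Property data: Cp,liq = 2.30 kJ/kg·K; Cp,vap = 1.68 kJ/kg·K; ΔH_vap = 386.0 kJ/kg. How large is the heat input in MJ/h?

liquid -38.6→-0.5 °C: 87.63 kJ/kg
vaporisation at -0.5 °C: 386 kJ/kg
vapour -0.5→74.8 °C: 126.5 kJ/kg
Δh = 87.63 + 386 + 126.5 = 600.13 kJ/kg
Q = ṁ·Δh = 32.89 kg/s × 600.13 kJ/kg = 19738 kJ/s
|Q| = 19738 kW = 71058 MJ/h

Q = 71100 MJ/h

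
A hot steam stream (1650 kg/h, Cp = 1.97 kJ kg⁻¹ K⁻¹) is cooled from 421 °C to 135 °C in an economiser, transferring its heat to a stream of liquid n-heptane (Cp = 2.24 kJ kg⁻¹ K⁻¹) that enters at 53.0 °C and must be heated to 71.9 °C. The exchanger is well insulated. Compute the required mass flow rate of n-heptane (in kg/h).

Heat released by hot stream: Q = 1650 × 1.97 × (421 − 135) = 929640 kJ/h
Energy balance on cold side (adiabatic exchanger): Q = ṁ_c·Cp_c·(T_c,out − T_c,in)
ṁ_c = 929640 / [2.24 × (71.9 − 53.0)] = 21959 kg/h

ṁ_c = 22000 kg/h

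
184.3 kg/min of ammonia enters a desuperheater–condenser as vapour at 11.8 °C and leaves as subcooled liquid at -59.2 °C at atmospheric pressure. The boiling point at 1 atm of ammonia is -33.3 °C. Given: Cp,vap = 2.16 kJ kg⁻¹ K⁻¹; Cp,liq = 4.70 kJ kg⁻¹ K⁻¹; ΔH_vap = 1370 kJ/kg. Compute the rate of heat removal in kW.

vapour 11.8→-33.3 °C: -97.416 kJ/kg
condensation at -33.3 °C: -1370 kJ/kg
liquid -33.3→-59.2 °C: -121.73 kJ/kg
Δh = -97.416 + -1370 + -121.73 = -1589.1 kJ/kg
Q = ṁ·Δh = 184.3 kg/min × -1589.1 kJ/kg = -292880 kJ/min
|Q| = 4881.3 kW

Q_c = 4880 kW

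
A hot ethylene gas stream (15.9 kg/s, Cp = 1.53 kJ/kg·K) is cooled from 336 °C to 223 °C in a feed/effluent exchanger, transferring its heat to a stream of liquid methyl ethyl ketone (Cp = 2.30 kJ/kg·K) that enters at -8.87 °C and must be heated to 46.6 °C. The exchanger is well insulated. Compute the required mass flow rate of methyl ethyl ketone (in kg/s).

Heat released by hot stream: Q = 15.9 × 1.53 × (336 − 223) = 2749 kJ/s
Energy balance on cold side (adiabatic exchanger): Q = ṁ_c·Cp_c·(T_c,out − T_c,in)
ṁ_c = 2749 / [2.30 × (46.6 − -8.87)] = 21.547 kg/s

ṁ_c = 21.5 kg/s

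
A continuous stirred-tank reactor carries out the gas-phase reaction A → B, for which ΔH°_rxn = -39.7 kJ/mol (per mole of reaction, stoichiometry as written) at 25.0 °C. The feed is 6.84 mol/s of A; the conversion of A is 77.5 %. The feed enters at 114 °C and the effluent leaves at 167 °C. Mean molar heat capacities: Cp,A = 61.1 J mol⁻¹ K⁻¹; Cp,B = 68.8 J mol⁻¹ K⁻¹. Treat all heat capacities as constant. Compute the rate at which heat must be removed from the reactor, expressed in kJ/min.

Q_out = 11000 kJ/min

Extent of reaction ξ = 0.775 × 6.84 = 5.301 mol/s
Reaction term: ξ·ΔH°_rxn = 5.301 × -39.7 = -210.45 kJ/s
Sensible, feed 114→25 °C: -37.195 kJ/s
Outlet flows (mol/s): A 1.539, B 5.301
Sensible, products 25→167 °C: 65.141 kJ/s
Q = ΔH = -182.5 kJ/s = -182.5 kW
Heat removed = 10950 kJ/min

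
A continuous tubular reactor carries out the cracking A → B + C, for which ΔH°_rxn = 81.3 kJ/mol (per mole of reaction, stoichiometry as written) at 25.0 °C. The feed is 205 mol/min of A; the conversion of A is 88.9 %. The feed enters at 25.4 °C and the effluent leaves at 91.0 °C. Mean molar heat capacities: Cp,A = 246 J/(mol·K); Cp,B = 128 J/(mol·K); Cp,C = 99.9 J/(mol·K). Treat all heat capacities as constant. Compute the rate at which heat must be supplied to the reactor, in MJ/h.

Extent of reaction ξ = 0.889 × 205 = 182.25 mol/min
Reaction term: ξ·ΔH°_rxn = 182.25 × 81.3 = 14817 kJ/min
Sensible, feed 25.4→25 °C: -20.172 kJ/min
Outlet flows (mol/min): A 22.755, B 182.25, C 182.25
Sensible, products 25→91.0 °C: 3110.7 kJ/min
Q = ΔH = 17907 kJ/min = 298.45 kW
Heat supplied = 1074.4 MJ/h

Q_in = 1070 MJ/h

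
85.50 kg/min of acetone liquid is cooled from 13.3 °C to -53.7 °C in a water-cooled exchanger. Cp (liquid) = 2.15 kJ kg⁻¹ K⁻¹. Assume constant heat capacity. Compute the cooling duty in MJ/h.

Q_c = 739 MJ/h

Q = ṁ·Cp·ΔT = 85.50 × 2.15 × (-53.7 − 13.3) = -12316 kJ/min
Converting: 12316 / 60 s = 205.27 kW
Cooling duty = 738.98 MJ/h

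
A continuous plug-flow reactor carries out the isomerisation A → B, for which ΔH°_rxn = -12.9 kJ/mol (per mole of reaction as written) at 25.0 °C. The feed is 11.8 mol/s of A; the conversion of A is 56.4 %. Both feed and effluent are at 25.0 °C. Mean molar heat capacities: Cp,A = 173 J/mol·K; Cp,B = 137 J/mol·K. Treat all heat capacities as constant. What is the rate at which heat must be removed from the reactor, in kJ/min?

Q_out = 5150 kJ/min

Extent of reaction ξ = 0.564 × 11.8 = 6.6552 mol/s
Reaction term: ξ·ΔH°_rxn = 6.6552 × -12.9 = -85.852 kJ/s
Q = ΔH = -85.852 kJ/s = -85.852 kW
Heat removed = 5151.1 kJ/min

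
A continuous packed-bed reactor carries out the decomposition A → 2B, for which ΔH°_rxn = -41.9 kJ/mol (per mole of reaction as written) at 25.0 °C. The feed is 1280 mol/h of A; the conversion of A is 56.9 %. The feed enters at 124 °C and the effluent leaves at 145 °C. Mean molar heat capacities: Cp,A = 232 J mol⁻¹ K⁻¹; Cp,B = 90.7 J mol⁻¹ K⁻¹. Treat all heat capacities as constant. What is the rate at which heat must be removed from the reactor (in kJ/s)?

Q_out = 7.97 kJ/s

Extent of reaction ξ = 0.569 × 1280 = 728.32 mol/h
Reaction term: ξ·ΔH°_rxn = 728.32 × -41.9 = -30517 kJ/h
Sensible, feed 124→25 °C: -29399 kJ/h
Outlet flows (mol/h): A 551.68, B 1456.6
Sensible, products 25→145 °C: 31213 kJ/h
Q = ΔH = -28703 kJ/h = -7.973 kW
Heat removed = 7.973 kJ/s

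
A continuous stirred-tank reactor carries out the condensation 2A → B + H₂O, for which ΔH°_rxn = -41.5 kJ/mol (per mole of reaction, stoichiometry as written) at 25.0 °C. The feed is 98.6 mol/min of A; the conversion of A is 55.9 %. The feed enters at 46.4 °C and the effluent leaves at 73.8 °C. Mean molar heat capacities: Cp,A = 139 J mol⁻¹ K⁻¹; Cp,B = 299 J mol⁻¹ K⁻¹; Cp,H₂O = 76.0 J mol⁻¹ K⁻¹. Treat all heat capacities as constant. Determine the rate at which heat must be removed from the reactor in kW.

Extent of reaction ξ = 0.559 × 98.6 / 2 = 27.559 mol/min
Reaction term: ξ·ΔH°_rxn = 27.559 × -41.5 = -1143.7 kJ/min
Sensible, feed 46.4→25 °C: -293.3 kJ/min
Outlet flows (mol/min): A 43.483, B 27.559, H₂O 27.559
Sensible, products 25→73.8 °C: 799.28 kJ/min
Q = ΔH = -637.71 kJ/min = -10.628 kW
Heat removed = 10.628 kW

Q_out = 10.6 kW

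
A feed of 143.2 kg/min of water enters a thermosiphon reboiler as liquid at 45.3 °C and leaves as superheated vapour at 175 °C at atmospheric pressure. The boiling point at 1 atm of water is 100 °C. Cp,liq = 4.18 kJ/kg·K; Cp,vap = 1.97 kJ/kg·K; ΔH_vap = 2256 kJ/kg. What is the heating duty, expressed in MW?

liquid 45.3→100 °C: 228.65 kJ/kg
vaporisation at 100 °C: 2256 kJ/kg
vapour 100→175 °C: 147.75 kJ/kg
Δh = 228.65 + 2256 + 147.75 = 2632.4 kJ/kg
Q = ṁ·Δh = 143.2 kg/min × 2632.4 kJ/kg = 376960 kJ/min
|Q| = 6282.7 kW = 6.2827 MW

Q = 6.28 MW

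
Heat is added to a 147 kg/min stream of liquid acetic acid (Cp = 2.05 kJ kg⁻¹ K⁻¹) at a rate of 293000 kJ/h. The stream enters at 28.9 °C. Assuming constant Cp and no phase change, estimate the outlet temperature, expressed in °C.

Q = 293000 kJ/h = 4883.3 kJ/min
ΔT = Q/(ṁ·Cp) = 4883.3/(147×2.05) = 16.205 K
T_out = 28.9 + 16.205 = 45.105 °C

T_out = 45.1 °C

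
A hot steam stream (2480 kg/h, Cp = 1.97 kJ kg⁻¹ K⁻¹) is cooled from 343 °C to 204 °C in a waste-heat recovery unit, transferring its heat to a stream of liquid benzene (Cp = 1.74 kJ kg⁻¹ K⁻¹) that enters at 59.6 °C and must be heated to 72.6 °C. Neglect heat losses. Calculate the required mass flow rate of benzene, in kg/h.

ṁ_c = 30000 kg/h

Heat released by hot stream: Q = 2480 × 1.97 × (343 − 204) = 679100 kJ/h
Energy balance on cold side (adiabatic exchanger): Q = ṁ_c·Cp_c·(T_c,out − T_c,in)
ṁ_c = 679100 / [1.74 × (72.6 − 59.6)] = 30022 kg/h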